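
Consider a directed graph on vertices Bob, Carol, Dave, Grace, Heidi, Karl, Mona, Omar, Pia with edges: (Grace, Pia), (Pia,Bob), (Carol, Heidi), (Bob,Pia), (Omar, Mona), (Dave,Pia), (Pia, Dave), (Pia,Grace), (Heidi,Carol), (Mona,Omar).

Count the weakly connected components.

4

From Bob: component {Bob, Dave, Grace, Pia}.
From Carol: component {Carol, Heidi}.
From Karl: component {Karl}.
From Mona: component {Mona, Omar}.
That's 4 components.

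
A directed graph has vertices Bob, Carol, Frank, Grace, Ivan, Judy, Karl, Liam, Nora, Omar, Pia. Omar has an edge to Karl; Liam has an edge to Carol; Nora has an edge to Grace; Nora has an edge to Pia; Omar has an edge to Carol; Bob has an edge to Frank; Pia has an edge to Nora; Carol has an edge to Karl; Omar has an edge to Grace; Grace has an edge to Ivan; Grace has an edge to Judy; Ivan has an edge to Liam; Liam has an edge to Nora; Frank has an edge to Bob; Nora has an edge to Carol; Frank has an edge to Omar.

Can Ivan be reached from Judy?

No

Judy has no outgoing edges, so nothing is reachable from it.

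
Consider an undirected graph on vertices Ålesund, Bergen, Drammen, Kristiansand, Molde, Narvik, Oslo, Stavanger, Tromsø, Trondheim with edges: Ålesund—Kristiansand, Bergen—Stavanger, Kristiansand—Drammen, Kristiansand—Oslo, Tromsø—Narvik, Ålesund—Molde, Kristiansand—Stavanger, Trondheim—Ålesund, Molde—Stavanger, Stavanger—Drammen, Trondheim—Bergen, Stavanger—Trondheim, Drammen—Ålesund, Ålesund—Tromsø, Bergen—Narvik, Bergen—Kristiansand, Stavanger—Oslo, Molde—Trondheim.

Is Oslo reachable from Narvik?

Yes

Explore from Narvik.
Distance 1: reach Bergen, Tromsø.
Distance 2: reach Ålesund, Kristiansand, Stavanger, Trondheim.
Distance 3: reach Drammen, Molde, Oslo.
Found Oslo.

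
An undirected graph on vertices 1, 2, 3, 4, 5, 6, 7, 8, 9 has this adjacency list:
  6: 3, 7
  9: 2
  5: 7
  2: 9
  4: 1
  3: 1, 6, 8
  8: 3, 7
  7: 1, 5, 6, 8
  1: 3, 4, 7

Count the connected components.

2

From 1: component {1, 3, 4, 5, 6, 7, 8}.
From 2: component {2, 9}.
That's 2 components.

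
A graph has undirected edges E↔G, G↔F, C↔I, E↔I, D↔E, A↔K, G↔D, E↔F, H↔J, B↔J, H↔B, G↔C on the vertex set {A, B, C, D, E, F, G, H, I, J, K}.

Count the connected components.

3

From A: component {A, K}.
From B: component {B, H, J}.
From C: component {C, D, E, F, G, I}.
That's 3 components.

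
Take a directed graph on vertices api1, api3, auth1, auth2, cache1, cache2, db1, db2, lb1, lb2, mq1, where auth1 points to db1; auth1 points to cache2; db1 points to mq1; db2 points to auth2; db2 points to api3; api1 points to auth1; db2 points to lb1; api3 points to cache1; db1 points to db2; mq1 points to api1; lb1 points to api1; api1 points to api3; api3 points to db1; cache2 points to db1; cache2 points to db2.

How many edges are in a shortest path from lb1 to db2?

4

Distance 0: lb1.
Distance 1: api1.
Distance 2: api3, auth1.
Distance 3: cache1, cache2, db1.
Distance 4: db2, mq1 — contains db2.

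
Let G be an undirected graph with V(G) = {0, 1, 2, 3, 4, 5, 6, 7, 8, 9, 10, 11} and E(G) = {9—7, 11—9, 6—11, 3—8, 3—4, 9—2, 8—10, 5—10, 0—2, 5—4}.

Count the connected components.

3

From 0: component {0, 2, 6, 7, 9, 11}.
From 1: component {1}.
From 3: component {3, 4, 5, 8, 10}.
That's 3 components.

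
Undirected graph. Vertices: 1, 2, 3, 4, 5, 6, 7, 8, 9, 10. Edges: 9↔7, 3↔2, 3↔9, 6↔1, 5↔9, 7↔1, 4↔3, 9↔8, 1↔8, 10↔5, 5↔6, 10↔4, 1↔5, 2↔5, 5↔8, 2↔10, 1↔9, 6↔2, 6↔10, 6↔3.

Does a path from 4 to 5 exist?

Yes

Explore from 4.
Distance 1: reach 3, 10.
Distance 2: reach 2, 5, 6, 9.
Found 5.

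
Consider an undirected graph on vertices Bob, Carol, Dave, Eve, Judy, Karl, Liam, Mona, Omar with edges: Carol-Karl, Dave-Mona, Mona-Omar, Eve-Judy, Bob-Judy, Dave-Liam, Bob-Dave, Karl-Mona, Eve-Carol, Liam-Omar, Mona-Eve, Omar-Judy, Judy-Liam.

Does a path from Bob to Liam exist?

Yes

Explore from Bob.
Distance 1: reach Dave, Judy.
Distance 2: reach Eve, Liam, Mona, Omar.
Found Liam.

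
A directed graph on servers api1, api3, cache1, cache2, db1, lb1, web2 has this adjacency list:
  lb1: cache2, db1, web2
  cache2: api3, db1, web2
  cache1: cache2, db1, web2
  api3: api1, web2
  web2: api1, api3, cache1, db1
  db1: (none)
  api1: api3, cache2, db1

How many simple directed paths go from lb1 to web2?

lb1→cache2→api3→web2
lb1→cache2→web2
lb1→web2

3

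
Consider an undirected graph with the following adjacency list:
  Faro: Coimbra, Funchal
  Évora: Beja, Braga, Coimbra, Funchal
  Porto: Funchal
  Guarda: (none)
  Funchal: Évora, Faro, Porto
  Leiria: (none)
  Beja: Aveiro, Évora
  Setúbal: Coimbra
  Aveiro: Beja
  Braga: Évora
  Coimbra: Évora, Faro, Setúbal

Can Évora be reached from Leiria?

No

Leiria has no edges, so nothing is reachable from it.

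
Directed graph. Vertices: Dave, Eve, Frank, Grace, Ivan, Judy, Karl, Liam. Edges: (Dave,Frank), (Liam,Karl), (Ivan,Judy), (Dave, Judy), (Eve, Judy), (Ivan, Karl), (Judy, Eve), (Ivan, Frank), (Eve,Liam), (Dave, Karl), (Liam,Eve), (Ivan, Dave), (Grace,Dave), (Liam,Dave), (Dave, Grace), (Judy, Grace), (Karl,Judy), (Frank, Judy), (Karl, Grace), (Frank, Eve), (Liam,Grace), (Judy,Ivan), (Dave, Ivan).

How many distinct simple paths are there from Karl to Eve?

12

Karl→Grace→Dave→Frank→Eve
Karl→Grace→Dave→Frank→Judy→Eve
Karl→Grace→Dave→Ivan→Frank→Eve
Karl→Grace→Dave→Ivan→Frank→Judy→Eve
Karl→Grace→Dave→Ivan→Judy→Eve
Karl→Grace→Dave→Judy→Eve
Karl→Grace→Dave→Judy→Ivan→Frank→Eve
Karl→Judy→Eve
Karl→Judy→Grace→Dave→Frank→Eve
Karl→Judy→Grace→Dave→Ivan→Frank→Eve
Karl→Judy→Ivan→Dave→Frank→Eve
Karl→Judy→Ivan→Frank→Eve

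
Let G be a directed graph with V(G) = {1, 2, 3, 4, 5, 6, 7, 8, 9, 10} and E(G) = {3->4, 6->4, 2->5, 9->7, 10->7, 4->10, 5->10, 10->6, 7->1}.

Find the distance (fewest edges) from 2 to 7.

3

Distance 0: 2.
Distance 1: 5.
Distance 2: 10.
Distance 3: 6, 7 — contains 7.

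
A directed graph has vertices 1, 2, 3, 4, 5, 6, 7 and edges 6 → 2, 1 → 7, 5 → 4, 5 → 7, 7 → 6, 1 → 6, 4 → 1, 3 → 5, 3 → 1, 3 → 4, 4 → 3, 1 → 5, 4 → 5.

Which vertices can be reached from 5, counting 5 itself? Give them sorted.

Start at 5.
Its neighbours: 4, 7.
Then their neighbours: 1, 3, 6.
Then next layer: 2.
Every vertex is now reached.

1, 2, 3, 4, 5, 6, 7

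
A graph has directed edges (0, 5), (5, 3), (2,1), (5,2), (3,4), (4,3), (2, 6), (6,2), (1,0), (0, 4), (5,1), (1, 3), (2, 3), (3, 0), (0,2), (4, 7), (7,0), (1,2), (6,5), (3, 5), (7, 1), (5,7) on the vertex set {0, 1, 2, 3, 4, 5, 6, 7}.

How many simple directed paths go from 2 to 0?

19

2→1→0
2→1→3→0
2→1→3→4→7→0
2→1→3→5→7→0
2→3→0
2→3→4→7→0
2→3→4→7→1→0
2→3→5→1→0
... and 11 more.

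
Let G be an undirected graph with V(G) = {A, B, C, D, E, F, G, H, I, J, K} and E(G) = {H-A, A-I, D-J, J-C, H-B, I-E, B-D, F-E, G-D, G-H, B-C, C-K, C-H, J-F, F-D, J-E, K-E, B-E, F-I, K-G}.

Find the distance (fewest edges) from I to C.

Distance 0: I.
Distance 1: A, E, F.
Distance 2: B, D, H, J, K.
Distance 3: C, G — contains C.

3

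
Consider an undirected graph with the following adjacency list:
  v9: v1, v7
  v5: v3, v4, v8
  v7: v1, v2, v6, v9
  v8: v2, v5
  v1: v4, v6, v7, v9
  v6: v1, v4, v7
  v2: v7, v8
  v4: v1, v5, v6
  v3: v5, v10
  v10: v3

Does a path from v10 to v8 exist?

Yes

Explore from v10.
Distance 1: reach v3.
Distance 2: reach v5.
Distance 3: reach v4, v8.
Found v8.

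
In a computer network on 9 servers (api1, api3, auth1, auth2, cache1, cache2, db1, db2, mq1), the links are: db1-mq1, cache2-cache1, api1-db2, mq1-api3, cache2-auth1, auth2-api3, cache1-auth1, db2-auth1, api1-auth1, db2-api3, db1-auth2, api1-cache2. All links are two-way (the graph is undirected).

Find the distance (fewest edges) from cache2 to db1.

Distance 0: cache2.
Distance 1: api1, auth1, cache1.
Distance 2: db2.
Distance 3: api3.
Distance 4: auth2, mq1.
Distance 5: db1 — contains db1.

5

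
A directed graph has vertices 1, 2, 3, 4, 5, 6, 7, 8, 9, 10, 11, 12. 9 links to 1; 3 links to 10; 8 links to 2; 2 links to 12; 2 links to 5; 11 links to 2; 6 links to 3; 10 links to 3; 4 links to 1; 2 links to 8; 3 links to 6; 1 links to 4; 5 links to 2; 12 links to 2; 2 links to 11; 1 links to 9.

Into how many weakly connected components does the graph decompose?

4

From 1: component {1, 4, 9}.
From 2: component {2, 5, 8, 11, 12}.
From 3: component {3, 6, 10}.
From 7: component {7}.
That's 4 components.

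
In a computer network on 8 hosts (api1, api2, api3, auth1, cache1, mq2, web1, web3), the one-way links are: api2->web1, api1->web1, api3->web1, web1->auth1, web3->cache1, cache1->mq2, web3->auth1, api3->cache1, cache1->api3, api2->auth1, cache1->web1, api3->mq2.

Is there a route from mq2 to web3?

No

mq2 has no outgoing edges, so nothing is reachable from it.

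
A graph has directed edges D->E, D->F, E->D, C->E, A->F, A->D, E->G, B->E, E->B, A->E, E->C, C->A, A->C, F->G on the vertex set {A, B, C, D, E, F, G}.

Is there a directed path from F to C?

No

Explore from F.
Distance 1: reach G.
The search from F is exhausted; no directed path reaches C.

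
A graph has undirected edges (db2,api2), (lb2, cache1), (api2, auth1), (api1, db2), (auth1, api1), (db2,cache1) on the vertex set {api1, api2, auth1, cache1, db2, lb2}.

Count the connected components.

From api1: component {api1, api2, auth1, cache1, db2, lb2}.
That's 1 component.

1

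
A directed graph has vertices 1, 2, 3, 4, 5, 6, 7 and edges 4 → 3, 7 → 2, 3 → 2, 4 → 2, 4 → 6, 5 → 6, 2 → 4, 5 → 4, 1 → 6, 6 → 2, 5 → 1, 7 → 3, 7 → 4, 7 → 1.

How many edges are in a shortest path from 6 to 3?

Distance 0: 6.
Distance 1: 2.
Distance 2: 4.
Distance 3: 3 — contains 3.

3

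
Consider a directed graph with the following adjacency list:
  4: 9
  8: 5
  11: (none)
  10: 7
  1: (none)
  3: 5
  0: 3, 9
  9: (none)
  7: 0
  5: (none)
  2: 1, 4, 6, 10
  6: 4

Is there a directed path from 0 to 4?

No

Explore from 0.
Distance 1: reach 3, 9.
Distance 2: reach 5.
The search from 0 is exhausted; no directed path reaches 4.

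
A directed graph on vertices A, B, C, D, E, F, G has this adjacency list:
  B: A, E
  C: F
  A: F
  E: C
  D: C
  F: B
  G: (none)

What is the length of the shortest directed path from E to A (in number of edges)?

Distance 0: E.
Distance 1: C.
Distance 2: F.
Distance 3: B.
Distance 4: A — contains A.

4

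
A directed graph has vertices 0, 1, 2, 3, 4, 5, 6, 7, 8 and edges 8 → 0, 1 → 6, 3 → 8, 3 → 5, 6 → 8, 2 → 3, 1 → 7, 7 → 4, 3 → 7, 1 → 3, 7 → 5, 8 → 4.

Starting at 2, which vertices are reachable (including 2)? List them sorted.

Start at 2.
Its neighbours: 3.
Then their neighbours: 5, 7, 8.
Then next layer: 0, 4.
Nothing further is reachable.

0, 2, 3, 4, 5, 7, 8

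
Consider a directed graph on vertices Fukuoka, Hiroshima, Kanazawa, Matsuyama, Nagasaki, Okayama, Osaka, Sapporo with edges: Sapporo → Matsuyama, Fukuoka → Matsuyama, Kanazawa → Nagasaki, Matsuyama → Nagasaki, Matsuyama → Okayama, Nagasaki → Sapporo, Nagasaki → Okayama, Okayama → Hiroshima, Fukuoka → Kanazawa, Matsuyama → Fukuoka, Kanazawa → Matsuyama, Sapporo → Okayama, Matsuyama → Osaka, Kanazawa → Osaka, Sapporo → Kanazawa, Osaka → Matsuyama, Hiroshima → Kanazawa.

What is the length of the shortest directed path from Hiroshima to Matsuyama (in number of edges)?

2

Distance 0: Hiroshima.
Distance 1: Kanazawa.
Distance 2: Matsuyama, Nagasaki, Osaka — contains Matsuyama.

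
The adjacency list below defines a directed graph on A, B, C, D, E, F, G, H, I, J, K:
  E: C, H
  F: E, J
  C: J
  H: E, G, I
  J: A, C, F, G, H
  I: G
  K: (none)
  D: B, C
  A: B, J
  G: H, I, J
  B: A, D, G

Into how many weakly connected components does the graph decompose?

From A: component {A, B, C, D, E, F, G, H, I, J}.
From K: component {K}.
That's 2 components.

2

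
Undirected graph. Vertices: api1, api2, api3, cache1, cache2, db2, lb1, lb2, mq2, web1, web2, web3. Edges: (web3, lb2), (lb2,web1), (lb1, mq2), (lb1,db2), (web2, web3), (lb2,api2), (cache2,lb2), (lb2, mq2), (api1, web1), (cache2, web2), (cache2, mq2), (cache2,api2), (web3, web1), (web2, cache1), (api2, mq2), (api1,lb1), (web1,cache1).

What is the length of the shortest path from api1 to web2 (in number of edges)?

3

Distance 0: api1.
Distance 1: lb1, web1.
Distance 2: cache1, db2, lb2, mq2, web3.
Distance 3: api2, cache2, web2 — contains web2.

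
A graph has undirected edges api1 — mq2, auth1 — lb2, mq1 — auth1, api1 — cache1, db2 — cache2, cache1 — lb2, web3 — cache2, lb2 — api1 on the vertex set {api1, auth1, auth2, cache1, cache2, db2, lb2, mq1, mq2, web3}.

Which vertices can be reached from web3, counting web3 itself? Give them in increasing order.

cache2, db2, web3

Start at web3.
Its neighbours: cache2.
Then their neighbours: db2.
Nothing further is reachable.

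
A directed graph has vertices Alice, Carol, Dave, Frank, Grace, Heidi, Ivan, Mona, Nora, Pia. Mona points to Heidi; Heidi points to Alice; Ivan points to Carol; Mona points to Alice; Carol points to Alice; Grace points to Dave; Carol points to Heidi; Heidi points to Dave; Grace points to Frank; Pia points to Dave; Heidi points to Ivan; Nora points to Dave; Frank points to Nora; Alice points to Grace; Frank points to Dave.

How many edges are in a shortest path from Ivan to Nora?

Distance 0: Ivan.
Distance 1: Carol.
Distance 2: Alice, Heidi.
Distance 3: Dave, Grace.
Distance 4: Frank.
Distance 5: Nora — contains Nora.

5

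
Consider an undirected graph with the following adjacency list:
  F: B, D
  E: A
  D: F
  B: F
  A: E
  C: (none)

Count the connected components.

From A: component {A, E}.
From B: component {B, D, F}.
From C: component {C}.
That's 3 components.

3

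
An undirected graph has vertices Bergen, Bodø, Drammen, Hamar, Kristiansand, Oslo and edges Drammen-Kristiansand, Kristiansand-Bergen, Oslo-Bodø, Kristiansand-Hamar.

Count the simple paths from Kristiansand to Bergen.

1

Kristiansand–Bergen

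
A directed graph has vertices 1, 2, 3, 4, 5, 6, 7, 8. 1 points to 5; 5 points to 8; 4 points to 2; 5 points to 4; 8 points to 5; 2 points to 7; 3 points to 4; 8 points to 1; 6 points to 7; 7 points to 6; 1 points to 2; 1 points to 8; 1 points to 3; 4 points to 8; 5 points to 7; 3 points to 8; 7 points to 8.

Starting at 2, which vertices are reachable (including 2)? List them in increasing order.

1, 2, 3, 4, 5, 6, 7, 8

Start at 2.
Its neighbours: 7.
Then their neighbours: 6, 8.
Then next layer: 1, 5.
Then next layer: 3, 4.
Every vertex is now reached.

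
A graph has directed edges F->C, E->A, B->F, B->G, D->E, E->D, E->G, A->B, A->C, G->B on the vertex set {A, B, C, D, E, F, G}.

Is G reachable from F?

Explore from F.
Distance 1: reach C.
The search from F is exhausted; no directed path reaches G.

No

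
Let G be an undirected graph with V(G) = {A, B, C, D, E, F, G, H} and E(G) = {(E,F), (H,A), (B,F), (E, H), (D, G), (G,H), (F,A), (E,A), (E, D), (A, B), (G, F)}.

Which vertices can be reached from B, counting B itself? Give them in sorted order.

A, B, D, E, F, G, H

Start at B.
Its neighbours: A, F.
Then their neighbours: E, G, H.
Then next layer: D.
Nothing further is reachable.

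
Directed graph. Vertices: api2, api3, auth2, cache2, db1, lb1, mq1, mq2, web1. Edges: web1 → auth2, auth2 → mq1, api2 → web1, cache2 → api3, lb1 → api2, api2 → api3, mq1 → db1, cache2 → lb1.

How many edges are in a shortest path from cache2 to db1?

Distance 0: cache2.
Distance 1: api3, lb1.
Distance 2: api2.
Distance 3: web1.
Distance 4: auth2.
Distance 5: mq1.
Distance 6: db1 — contains db1.

6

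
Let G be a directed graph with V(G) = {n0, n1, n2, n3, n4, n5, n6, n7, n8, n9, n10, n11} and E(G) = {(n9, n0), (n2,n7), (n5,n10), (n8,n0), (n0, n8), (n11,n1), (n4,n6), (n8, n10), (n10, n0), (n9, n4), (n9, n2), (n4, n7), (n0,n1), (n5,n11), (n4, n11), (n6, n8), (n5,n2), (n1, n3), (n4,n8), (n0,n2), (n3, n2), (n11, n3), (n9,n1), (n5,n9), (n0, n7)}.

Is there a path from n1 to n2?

Explore from n1.
Distance 1: reach n3.
Distance 2: reach n2.
Found n2.

Yes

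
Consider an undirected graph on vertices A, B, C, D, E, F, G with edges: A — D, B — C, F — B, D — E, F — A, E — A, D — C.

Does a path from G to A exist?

No

G has no edges, so nothing is reachable from it.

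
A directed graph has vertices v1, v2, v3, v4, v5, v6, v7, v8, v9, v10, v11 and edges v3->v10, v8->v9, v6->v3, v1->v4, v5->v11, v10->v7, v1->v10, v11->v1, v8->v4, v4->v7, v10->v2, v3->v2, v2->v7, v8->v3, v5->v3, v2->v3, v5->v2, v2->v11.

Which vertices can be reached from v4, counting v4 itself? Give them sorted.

Start at v4.
Its neighbours: v7.
Nothing further is reachable.

v4, v7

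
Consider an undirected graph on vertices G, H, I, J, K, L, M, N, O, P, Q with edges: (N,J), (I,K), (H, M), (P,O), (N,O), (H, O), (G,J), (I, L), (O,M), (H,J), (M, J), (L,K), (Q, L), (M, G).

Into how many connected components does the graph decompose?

From G: component {G, H, J, M, N, O, P}.
From I: component {I, K, L, Q}.
That's 2 components.

2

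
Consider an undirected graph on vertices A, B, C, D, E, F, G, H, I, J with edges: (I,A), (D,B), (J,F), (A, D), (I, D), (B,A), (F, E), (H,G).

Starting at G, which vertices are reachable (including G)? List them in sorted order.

Start at G.
Its neighbours: H.
Nothing further is reachable.

G, H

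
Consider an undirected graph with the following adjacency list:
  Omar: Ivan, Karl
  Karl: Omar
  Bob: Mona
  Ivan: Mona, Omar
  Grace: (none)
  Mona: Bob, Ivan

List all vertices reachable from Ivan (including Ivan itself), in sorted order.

Start at Ivan.
Its neighbours: Mona, Omar.
Then their neighbours: Bob, Karl.
Nothing further is reachable.

Bob, Ivan, Karl, Mona, Omar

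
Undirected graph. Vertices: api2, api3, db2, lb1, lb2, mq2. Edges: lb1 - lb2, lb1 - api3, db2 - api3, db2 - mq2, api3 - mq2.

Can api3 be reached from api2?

api2 has no edges, so nothing is reachable from it.

No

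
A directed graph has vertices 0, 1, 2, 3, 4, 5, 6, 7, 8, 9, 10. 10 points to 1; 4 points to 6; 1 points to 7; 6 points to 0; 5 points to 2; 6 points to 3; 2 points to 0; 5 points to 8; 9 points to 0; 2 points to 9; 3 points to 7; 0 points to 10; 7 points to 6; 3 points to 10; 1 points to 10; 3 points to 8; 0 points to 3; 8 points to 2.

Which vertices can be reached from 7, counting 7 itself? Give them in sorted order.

0, 1, 2, 3, 6, 7, 8, 9, 10

Start at 7.
Its neighbours: 6.
Then their neighbours: 0, 3.
Then next layer: 8, 10.
Then next layer: 1, 2.
Then next layer: 9.
Nothing further is reachable.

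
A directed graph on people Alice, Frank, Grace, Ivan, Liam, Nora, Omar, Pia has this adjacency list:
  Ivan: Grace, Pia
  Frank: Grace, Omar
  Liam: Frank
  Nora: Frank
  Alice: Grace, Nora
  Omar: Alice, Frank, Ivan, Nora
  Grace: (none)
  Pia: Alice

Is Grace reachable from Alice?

Yes

Explore from Alice.
Distance 1: reach Grace, Nora.
Found Grace.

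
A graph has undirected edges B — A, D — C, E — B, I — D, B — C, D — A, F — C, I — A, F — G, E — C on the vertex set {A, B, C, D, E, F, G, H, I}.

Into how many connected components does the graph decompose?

From A: component {A, B, C, D, E, F, G, I}.
From H: component {H}.
That's 2 components.

2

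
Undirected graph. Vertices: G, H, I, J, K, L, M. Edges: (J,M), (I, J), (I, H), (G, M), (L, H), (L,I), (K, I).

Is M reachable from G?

Yes

Explore from G.
Distance 1: reach M.
Found M.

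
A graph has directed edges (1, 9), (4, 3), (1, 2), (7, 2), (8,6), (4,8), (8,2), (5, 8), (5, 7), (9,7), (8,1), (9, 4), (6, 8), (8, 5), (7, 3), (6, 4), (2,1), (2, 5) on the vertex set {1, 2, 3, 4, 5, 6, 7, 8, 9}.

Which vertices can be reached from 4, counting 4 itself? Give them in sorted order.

1, 2, 3, 4, 5, 6, 7, 8, 9

Start at 4.
Its neighbours: 3, 8.
Then their neighbours: 1, 2, 5, 6.
Then next layer: 7, 9.
Every vertex is now reached.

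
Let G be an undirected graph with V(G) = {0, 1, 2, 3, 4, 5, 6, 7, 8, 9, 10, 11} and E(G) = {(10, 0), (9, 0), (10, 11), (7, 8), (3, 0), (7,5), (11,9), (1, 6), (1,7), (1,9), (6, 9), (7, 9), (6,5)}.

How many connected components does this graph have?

3

From 0: component {0, 1, 3, 5, 6, 7, 8, 9, 10, 11}.
From 2: component {2}.
From 4: component {4}.
That's 3 components.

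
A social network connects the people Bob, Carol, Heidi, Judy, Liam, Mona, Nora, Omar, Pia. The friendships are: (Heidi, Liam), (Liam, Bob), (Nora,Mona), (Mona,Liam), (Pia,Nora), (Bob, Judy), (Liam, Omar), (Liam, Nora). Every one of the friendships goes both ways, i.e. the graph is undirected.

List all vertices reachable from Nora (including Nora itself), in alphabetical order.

Start at Nora.
Its neighbours: Liam, Mona, Pia.
Then their neighbours: Bob, Heidi, Omar.
Then next layer: Judy.
Nothing further is reachable.

Bob, Heidi, Judy, Liam, Mona, Nora, Omar, Pia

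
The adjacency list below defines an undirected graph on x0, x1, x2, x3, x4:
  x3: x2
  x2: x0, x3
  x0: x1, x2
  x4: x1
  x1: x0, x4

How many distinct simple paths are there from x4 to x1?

1

x4–x1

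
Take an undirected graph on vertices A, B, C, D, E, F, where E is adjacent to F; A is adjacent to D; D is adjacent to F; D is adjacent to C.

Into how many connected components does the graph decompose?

From A: component {A, C, D, E, F}.
From B: component {B}.
That's 2 components.

2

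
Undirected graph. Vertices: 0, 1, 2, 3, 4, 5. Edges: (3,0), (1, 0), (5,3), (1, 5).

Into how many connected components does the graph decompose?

3

From 0: component {0, 1, 3, 5}.
From 2: component {2}.
From 4: component {4}.
That's 3 components.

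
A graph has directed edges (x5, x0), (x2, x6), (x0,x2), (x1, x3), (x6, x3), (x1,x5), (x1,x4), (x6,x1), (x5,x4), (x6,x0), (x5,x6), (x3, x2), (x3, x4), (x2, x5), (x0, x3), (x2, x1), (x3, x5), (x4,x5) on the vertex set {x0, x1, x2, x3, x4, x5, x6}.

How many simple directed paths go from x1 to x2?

15

x1→x3→x2
x1→x3→x4→x5→x0→x2
x1→x3→x4→x5→x6→x0→x2
x1→x3→x5→x0→x2
x1→x3→x5→x6→x0→x2
x1→x4→x5→x0→x2
x1→x4→x5→x0→x3→x2
x1→x4→x5→x6→x0→x2
x1→x4→x5→x6→x0→x3→x2
x1→x4→x5→x6→x3→x2
x1→x5→x0→x2
x1→x5→x0→x3→x2
x1→x5→x6→x0→x2
x1→x5→x6→x0→x3→x2
x1→x5→x6→x3→x2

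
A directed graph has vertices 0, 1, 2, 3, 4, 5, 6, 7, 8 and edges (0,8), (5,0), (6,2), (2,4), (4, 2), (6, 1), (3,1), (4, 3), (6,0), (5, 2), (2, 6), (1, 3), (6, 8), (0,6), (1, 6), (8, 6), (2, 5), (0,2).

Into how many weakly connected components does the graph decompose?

2

From 0: component {0, 1, 2, 3, 4, 5, 6, 8}.
From 7: component {7}.
That's 2 components.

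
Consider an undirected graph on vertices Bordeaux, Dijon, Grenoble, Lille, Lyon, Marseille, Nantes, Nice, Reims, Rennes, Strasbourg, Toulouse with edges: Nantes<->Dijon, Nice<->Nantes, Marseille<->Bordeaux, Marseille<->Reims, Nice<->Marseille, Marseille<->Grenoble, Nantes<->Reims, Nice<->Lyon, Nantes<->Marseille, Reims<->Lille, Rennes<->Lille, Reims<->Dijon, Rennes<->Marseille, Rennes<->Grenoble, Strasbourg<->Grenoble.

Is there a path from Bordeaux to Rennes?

Yes

Explore from Bordeaux.
Distance 1: reach Marseille.
Distance 2: reach Grenoble, Nantes, Nice, Reims, Rennes.
Found Rennes.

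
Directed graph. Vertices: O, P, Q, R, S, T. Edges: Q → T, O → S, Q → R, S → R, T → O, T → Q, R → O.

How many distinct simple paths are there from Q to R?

2

Q→R
Q→T→O→S→R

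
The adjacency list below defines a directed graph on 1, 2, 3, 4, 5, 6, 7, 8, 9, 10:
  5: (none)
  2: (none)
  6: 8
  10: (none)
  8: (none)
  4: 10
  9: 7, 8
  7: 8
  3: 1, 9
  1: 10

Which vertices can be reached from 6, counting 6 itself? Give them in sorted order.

6, 8

Start at 6.
Its neighbours: 8.
Nothing further is reachable.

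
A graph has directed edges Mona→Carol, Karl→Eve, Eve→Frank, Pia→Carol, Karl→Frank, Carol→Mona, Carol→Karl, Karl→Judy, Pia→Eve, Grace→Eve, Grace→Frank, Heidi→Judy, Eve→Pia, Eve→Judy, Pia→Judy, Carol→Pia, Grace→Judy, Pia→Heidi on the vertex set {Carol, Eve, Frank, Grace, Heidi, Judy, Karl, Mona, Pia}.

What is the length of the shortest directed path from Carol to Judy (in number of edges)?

2

Distance 0: Carol.
Distance 1: Karl, Mona, Pia.
Distance 2: Eve, Frank, Heidi, Judy — contains Judy.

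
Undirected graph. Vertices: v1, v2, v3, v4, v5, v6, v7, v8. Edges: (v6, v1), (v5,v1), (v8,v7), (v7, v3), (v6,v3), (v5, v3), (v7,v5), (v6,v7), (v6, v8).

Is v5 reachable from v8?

Explore from v8.
Distance 1: reach v6, v7.
Distance 2: reach v1, v3, v5.
Found v5.

Yes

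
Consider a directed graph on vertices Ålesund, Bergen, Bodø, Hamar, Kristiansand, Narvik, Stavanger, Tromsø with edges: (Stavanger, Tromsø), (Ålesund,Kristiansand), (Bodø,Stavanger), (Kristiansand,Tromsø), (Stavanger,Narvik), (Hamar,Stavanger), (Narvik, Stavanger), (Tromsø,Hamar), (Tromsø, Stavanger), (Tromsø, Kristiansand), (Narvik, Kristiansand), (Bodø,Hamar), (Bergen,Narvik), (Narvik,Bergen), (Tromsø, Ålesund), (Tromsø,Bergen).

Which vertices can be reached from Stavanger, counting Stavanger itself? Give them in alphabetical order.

Start at Stavanger.
Its neighbours: Narvik, Tromsø.
Then their neighbours: Ålesund, Bergen, Hamar, Kristiansand.
Nothing further is reachable.

Ålesund, Bergen, Hamar, Kristiansand, Narvik, Stavanger, Tromsø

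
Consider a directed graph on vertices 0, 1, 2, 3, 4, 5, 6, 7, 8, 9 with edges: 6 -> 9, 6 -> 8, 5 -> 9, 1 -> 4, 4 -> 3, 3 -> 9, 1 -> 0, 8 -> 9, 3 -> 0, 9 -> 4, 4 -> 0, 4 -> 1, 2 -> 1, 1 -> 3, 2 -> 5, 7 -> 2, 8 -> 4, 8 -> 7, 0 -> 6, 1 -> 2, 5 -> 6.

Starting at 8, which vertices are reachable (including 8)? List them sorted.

0, 1, 2, 3, 4, 5, 6, 7, 8, 9

Start at 8.
Its neighbours: 4, 7, 9.
Then their neighbours: 0, 1, 2, 3.
Then next layer: 5, 6.
Every vertex is now reached.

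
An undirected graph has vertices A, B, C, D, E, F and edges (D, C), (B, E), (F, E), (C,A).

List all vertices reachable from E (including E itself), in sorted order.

Start at E.
Its neighbours: B, F.
Nothing further is reachable.

B, E, F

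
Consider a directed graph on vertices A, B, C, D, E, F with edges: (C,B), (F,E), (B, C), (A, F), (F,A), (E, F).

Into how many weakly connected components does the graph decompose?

From A: component {A, E, F}.
From B: component {B, C}.
From D: component {D}.
That's 3 components.

3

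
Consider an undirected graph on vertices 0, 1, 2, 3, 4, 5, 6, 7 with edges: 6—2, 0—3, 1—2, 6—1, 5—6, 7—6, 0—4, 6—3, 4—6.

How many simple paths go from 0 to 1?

4

0–3–6–1
0–3–6–2–1
0–4–6–1
0–4–6–2–1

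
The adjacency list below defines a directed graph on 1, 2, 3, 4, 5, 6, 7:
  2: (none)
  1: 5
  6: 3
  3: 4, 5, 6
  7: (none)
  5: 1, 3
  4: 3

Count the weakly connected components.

From 1: component {1, 3, 4, 5, 6}.
From 2: component {2}.
From 7: component {7}.
That's 3 components.

3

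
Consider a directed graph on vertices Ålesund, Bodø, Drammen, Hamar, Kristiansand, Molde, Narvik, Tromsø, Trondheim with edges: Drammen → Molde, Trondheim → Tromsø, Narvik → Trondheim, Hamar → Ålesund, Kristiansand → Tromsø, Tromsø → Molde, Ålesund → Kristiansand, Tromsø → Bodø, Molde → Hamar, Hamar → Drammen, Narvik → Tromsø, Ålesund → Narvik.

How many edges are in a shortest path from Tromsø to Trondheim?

Distance 0: Tromsø.
Distance 1: Bodø, Molde.
Distance 2: Hamar.
Distance 3: Ålesund, Drammen.
Distance 4: Kristiansand, Narvik.
Distance 5: Trondheim — contains Trondheim.

5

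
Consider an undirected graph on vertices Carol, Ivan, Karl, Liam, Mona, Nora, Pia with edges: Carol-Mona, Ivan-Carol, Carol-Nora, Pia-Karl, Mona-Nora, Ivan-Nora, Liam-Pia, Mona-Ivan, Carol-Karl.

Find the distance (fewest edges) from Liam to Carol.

3

Distance 0: Liam.
Distance 1: Pia.
Distance 2: Karl.
Distance 3: Carol — contains Carol.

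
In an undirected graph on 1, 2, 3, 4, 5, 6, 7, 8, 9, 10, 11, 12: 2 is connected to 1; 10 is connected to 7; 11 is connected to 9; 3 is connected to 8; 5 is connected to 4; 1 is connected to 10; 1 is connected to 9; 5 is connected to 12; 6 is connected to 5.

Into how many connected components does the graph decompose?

3

From 1: component {1, 2, 7, 9, 10, 11}.
From 3: component {3, 8}.
From 4: component {4, 5, 6, 12}.
That's 3 components.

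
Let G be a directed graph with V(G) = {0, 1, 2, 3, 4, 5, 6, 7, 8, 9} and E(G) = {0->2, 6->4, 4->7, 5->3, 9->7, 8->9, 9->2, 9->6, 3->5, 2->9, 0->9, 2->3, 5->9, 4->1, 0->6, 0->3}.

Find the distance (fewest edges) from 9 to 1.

3

Distance 0: 9.
Distance 1: 2, 6, 7.
Distance 2: 3, 4.
Distance 3: 1, 5 — contains 1.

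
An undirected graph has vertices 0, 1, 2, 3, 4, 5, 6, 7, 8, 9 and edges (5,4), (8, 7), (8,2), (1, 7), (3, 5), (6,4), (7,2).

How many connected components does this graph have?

From 0: component {0}.
From 1: component {1, 2, 7, 8}.
From 3: component {3, 4, 5, 6}.
From 9: component {9}.
That's 4 components.

4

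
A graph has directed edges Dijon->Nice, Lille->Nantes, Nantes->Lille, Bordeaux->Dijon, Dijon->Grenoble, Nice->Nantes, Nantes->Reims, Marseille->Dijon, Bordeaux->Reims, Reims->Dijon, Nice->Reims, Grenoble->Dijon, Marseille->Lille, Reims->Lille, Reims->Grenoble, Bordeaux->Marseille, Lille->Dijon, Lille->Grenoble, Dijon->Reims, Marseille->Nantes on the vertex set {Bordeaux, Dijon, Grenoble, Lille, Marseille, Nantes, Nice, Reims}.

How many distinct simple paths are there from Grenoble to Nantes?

Grenoble→Dijon→Nice→Nantes
Grenoble→Dijon→Nice→Reims→Lille→Nantes
Grenoble→Dijon→Reims→Lille→Nantes

3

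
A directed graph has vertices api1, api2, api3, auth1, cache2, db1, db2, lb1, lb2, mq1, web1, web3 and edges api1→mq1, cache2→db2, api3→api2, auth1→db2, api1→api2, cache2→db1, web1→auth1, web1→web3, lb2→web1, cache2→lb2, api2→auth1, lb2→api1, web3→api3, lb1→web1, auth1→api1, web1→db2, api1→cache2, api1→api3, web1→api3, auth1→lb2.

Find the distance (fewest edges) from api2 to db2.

2

Distance 0: api2.
Distance 1: auth1.
Distance 2: api1, db2, lb2 — contains db2.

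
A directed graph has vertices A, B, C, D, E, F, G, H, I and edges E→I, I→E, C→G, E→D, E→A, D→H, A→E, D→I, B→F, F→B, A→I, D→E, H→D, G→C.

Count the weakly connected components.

From A: component {A, D, E, H, I}.
From B: component {B, F}.
From C: component {C, G}.
That's 3 components.

3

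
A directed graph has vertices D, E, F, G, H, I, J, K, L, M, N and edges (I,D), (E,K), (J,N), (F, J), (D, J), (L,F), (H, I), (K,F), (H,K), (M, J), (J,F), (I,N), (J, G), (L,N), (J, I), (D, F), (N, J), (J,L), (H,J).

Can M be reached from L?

No

Explore from L.
Distance 1: reach F, N.
Distance 2: reach J.
Distance 3: reach G, I.
Distance 4: reach D.
The search from L is exhausted; no directed path reaches M.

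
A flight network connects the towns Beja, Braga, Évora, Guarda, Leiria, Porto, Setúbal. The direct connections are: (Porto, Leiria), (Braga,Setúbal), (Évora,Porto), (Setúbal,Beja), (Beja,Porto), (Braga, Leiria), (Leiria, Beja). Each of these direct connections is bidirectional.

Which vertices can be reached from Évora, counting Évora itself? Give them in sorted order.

Start at Évora.
Its neighbours: Porto.
Then their neighbours: Beja, Leiria.
Then next layer: Braga, Setúbal.
Nothing further is reachable.

Beja, Braga, Évora, Leiria, Porto, Setúbal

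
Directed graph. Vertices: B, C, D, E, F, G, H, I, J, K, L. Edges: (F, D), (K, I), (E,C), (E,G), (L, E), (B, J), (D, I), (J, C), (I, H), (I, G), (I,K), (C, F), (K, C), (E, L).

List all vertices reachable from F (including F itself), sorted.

C, D, F, G, H, I, K

Start at F.
Its neighbours: D.
Then their neighbours: I.
Then next layer: G, H, K.
Then next layer: C.
Nothing further is reachable.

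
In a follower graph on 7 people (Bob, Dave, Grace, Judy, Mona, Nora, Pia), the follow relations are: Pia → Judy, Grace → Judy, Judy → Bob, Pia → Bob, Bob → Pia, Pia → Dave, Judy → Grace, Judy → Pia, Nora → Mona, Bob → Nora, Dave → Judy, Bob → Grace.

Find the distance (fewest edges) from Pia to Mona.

Distance 0: Pia.
Distance 1: Bob, Dave, Judy.
Distance 2: Grace, Nora.
Distance 3: Mona — contains Mona.

3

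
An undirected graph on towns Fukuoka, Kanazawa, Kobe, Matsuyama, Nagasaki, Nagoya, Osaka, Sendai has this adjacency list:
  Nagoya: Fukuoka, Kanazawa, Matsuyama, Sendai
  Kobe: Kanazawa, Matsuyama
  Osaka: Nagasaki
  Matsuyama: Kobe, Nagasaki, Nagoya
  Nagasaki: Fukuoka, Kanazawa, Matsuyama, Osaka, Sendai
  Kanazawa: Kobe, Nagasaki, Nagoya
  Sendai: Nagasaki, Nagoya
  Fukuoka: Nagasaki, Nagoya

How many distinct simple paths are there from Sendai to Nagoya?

6

Sendai–Nagasaki–Fukuoka–Nagoya
Sendai–Nagasaki–Kanazawa–Kobe–Matsuyama–Nagoya
Sendai–Nagasaki–Kanazawa–Nagoya
Sendai–Nagasaki–Matsuyama–Kobe–Kanazawa–Nagoya
Sendai–Nagasaki–Matsuyama–Nagoya
Sendai–Nagoya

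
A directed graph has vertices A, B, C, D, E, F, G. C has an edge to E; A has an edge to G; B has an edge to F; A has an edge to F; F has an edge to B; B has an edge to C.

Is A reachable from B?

Explore from B.
Distance 1: reach C, F.
Distance 2: reach E.
The search from B is exhausted; no directed path reaches A.

No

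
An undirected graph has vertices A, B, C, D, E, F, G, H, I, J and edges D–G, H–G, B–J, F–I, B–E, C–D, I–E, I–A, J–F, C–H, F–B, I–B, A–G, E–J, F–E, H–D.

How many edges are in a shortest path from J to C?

Distance 0: J.
Distance 1: B, E, F.
Distance 2: I.
Distance 3: A.
Distance 4: G.
Distance 5: D, H.
Distance 6: C — contains C.

6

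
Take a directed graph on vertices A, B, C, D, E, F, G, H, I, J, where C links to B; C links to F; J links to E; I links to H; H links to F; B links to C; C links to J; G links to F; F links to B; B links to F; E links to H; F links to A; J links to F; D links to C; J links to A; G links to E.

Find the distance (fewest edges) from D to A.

3

Distance 0: D.
Distance 1: C.
Distance 2: B, F, J.
Distance 3: A, E — contains A.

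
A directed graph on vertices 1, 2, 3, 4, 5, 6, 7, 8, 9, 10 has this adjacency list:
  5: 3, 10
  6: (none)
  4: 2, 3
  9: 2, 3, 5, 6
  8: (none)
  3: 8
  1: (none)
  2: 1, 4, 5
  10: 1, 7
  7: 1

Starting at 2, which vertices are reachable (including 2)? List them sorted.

Start at 2.
Its neighbours: 1, 4, 5.
Then their neighbours: 3, 10.
Then next layer: 7, 8.
Nothing further is reachable.

1, 2, 3, 4, 5, 7, 8, 10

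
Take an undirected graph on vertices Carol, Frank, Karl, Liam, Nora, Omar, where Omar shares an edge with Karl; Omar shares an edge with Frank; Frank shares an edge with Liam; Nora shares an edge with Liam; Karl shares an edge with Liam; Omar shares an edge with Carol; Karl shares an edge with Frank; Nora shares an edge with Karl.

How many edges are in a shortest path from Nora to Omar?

Distance 0: Nora.
Distance 1: Karl, Liam.
Distance 2: Frank, Omar — contains Omar.

2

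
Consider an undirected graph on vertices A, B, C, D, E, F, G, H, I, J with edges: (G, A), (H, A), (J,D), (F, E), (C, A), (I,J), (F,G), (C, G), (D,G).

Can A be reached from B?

B has no edges, so nothing is reachable from it.

No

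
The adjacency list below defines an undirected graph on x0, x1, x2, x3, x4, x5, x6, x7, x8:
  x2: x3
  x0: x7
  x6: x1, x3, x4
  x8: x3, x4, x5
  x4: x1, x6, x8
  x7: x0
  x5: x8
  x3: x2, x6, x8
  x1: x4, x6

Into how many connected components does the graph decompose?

From x0: component {x0, x7}.
From x1: component {x1, x2, x3, x4, x5, x6, x8}.
That's 2 components.

2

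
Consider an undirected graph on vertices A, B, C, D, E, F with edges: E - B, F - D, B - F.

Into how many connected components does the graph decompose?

3

From A: component {A}.
From B: component {B, D, E, F}.
From C: component {C}.
That's 3 components.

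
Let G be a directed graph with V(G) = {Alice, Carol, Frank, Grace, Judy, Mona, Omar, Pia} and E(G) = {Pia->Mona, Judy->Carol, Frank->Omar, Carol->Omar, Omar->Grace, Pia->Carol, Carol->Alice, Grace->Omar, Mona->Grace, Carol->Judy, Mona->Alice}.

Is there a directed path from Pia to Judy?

Yes

Explore from Pia.
Distance 1: reach Carol, Mona.
Distance 2: reach Alice, Grace, Judy, Omar.
Found Judy.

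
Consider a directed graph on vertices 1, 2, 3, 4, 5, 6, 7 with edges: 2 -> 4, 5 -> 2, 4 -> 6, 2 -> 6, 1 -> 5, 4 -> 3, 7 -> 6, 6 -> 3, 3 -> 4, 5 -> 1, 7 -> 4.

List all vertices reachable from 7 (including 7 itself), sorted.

Start at 7.
Its neighbours: 4, 6.
Then their neighbours: 3.
Nothing further is reachable.

3, 4, 6, 7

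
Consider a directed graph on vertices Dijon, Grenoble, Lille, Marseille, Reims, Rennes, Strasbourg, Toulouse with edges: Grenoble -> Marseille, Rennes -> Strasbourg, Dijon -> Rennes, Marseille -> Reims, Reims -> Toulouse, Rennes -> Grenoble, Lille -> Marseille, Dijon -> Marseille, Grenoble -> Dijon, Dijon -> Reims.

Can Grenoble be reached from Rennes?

Explore from Rennes.
Distance 1: reach Grenoble, Strasbourg.
Found Grenoble.

Yes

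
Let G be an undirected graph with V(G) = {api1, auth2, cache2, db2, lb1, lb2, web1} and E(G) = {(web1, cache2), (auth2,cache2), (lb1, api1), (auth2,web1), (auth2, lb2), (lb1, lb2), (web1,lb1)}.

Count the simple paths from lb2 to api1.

3

lb2–auth2–cache2–web1–lb1–api1
lb2–auth2–web1–lb1–api1
lb2–lb1–api1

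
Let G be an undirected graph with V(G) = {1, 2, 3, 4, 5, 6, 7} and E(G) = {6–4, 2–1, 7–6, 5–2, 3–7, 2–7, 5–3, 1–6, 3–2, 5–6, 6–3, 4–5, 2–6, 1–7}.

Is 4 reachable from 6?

Explore from 6.
Distance 1: reach 1, 2, 3, 4, 5, 7.
Found 4.

Yes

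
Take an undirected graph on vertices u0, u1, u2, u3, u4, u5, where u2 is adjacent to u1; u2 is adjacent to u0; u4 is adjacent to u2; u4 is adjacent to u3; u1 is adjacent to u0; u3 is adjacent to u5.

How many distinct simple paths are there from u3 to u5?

1

u3–u5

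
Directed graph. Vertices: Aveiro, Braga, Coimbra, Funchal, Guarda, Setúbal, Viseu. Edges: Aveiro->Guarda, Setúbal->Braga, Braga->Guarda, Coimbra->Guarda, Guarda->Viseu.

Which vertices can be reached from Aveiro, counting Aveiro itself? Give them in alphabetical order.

Aveiro, Guarda, Viseu

Start at Aveiro.
Its neighbours: Guarda.
Then their neighbours: Viseu.
Nothing further is reachable.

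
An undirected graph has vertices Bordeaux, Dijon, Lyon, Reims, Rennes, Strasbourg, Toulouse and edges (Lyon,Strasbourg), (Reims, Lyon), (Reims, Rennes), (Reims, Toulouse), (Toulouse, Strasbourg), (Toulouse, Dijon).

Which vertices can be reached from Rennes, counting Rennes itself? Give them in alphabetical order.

Start at Rennes.
Its neighbours: Reims.
Then their neighbours: Lyon, Toulouse.
Then next layer: Dijon, Strasbourg.
Nothing further is reachable.

Dijon, Lyon, Reims, Rennes, Strasbourg, Toulouse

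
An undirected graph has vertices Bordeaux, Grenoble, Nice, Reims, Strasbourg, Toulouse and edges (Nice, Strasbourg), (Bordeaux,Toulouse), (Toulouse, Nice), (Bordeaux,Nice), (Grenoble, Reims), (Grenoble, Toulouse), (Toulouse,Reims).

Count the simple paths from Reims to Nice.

Reims–Grenoble–Toulouse–Bordeaux–Nice
Reims–Grenoble–Toulouse–Nice
Reims–Toulouse–Bordeaux–Nice
Reims–Toulouse–Nice

4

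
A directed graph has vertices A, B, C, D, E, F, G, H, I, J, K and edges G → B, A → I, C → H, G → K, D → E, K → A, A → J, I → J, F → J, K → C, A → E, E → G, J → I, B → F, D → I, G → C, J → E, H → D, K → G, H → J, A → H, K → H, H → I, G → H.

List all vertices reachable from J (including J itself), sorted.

Start at J.
Its neighbours: E, I.
Then their neighbours: G.
Then next layer: B, C, H, K.
Then next layer: A, D, F.
Every vertex is now reached.

A, B, C, D, E, F, G, H, I, J, K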